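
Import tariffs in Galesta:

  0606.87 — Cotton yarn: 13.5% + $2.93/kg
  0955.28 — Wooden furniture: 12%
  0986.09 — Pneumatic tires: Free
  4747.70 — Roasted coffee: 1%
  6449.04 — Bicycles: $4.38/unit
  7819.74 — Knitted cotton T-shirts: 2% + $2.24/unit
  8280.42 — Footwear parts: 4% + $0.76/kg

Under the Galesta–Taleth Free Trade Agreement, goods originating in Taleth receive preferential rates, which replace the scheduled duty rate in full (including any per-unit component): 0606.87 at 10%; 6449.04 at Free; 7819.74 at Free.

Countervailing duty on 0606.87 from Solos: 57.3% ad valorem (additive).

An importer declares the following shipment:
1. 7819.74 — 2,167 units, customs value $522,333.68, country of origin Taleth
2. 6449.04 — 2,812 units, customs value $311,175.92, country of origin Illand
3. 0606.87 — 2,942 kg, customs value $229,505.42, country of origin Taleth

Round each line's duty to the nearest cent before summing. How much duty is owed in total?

$35,267.10

Line 1 (7819.74, Taleth, 2,167 units, $522,333.68):
Base rate for 7819.74 is 2% + $2.24/unit.
Origin Taleth qualifies under the Galesta–Taleth agreement and 7819.74 is covered: preferential rate Free applies instead.
Duty = $522,333.68 × 0% = $0.00.
Line 2 (6449.04, Illand, 2,812 units, $311,175.92):
Base rate for 6449.04 is $4.38/unit.
6449.04 has an FTA preferential rate, but origin Illand is not Taleth; base rate stands.
Duty = 2,812 × $4.38 = $12,316.56.
Line 3 (0606.87, Taleth, 2,942 kg, $229,505.42):
Base rate for 0606.87 is 13.5% + $2.93/kg.
Origin Taleth qualifies under the Galesta–Taleth agreement and 0606.87 is covered: preferential rate 10% applies instead.
The additional-duty order on 0606.87 targets Solos, not Taleth; it does not apply.
Duty = $229,505.42 × 10% = $22,950.54.
Total = $0.00 + $12,316.56 + $22,950.54 = $35,267.10.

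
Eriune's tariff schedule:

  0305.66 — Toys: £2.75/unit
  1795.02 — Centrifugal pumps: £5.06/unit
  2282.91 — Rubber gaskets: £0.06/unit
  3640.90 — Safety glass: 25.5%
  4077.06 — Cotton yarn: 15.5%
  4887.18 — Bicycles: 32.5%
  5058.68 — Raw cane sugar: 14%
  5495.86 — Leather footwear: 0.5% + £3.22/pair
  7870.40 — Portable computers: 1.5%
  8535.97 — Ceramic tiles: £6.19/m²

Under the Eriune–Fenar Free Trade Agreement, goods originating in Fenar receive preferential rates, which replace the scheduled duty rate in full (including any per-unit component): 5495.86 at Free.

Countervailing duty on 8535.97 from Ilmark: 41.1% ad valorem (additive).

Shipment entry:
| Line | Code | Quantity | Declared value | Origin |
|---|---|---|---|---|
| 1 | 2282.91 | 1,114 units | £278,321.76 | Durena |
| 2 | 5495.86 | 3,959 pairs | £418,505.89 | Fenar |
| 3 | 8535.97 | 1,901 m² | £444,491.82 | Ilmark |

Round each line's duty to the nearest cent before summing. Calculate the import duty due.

Line 1 (2282.91, Durena, 1,114 units, £278,321.76):
Base rate for 2282.91 is £0.06/unit.
Duty = 1,114 × £0.06 = £66.84.
Line 2 (5495.86, Fenar, 3,959 pairs, £418,505.89):
Base rate for 5495.86 is 0.5% + £3.22/pair.
Origin Fenar qualifies under the Eriune–Fenar agreement and 5495.86 is covered: preferential rate Free applies instead.
Duty = £418,505.89 × 0% = £0.00.
Line 3 (8535.97, Ilmark, 1,901 m², £444,491.82):
Base rate for 8535.97 is £6.19/m².
Additional duty on 8535.97 from Ilmark: +41.1% ad valorem. Applied ad valorem rate = 41.1%.
Duty = £444,491.82 × 41.1% + 1,901 × £6.19 = £194,453.33.
Total = £66.84 + £0.00 + £194,453.33 = £194,520.17.

£194,520.17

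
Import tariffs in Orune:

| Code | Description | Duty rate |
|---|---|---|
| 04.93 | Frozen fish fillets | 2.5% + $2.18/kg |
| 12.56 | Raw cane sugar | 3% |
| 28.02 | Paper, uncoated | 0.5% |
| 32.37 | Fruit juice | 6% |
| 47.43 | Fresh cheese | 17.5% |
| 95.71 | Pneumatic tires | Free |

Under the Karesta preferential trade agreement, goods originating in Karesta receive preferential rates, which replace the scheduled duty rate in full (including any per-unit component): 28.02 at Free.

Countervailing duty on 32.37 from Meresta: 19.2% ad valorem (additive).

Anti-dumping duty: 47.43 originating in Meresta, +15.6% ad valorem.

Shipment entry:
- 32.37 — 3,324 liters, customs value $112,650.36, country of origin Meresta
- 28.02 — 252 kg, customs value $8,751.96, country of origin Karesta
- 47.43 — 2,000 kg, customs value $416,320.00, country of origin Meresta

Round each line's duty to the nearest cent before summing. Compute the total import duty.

$166,189.81

Line 1 (32.37, Meresta, 3,324 liters, $112,650.36):
Base rate for 32.37 is 6%.
Additional duty on 32.37 from Meresta: +19.2%. Applied ad valorem rate: 6% + 19.2% = 25.2%.
Duty = $112,650.36 × 25.2% = $28,387.89.
Line 2 (28.02, Karesta, 252 kg, $8,751.96):
Base rate for 28.02 is 0.5%.
Origin Karesta qualifies under the Orune–Karesta agreement and 28.02 is covered: preferential rate Free applies instead.
Duty = $8,751.96 × 0% = $0.00.
Line 3 (47.43, Meresta, 2,000 kg, $416,320.00):
Base rate for 47.43 is 17.5%.
Additional duty on 47.43 from Meresta: +15.6%. Applied ad valorem rate: 17.5% + 15.6% = 33.1%.
Duty = $416,320.00 × 33.1% = $137,801.92.
Total = $28,387.89 + $0.00 + $137,801.92 = $166,189.81.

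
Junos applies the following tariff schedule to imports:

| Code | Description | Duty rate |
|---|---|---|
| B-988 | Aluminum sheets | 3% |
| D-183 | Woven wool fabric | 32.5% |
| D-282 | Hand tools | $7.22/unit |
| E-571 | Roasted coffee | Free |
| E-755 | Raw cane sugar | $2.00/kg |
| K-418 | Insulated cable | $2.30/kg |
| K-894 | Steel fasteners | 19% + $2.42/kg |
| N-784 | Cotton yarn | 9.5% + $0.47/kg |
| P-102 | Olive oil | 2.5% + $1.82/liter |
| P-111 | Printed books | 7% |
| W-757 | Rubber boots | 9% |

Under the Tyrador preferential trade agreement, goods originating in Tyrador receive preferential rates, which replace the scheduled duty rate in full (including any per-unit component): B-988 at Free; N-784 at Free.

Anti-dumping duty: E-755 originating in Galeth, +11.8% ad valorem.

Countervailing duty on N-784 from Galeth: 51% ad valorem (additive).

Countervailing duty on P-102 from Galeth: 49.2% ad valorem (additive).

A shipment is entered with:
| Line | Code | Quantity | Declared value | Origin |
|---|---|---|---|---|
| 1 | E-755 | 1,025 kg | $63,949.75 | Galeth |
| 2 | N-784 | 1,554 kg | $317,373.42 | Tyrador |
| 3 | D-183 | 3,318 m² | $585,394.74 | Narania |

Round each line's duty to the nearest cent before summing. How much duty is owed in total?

$199,849.36

Line 1 (E-755, Galeth, 1,025 kg, $63,949.75):
Base rate for E-755 is $2.00/kg.
Additional duty on E-755 from Galeth: +11.8% ad valorem. Applied ad valorem rate = 11.8%.
Duty = $63,949.75 × 11.8% + 1,025 × $2.00 = $9,596.07.
Line 2 (N-784, Tyrador, 1,554 kg, $317,373.42):
Base rate for N-784 is 9.5% + $0.47/kg.
Origin Tyrador qualifies under the Junos–Tyrador agreement and N-784 is covered: preferential rate Free applies instead.
The additional-duty order on N-784 targets Galeth, not Tyrador; it does not apply.
Duty = $317,373.42 × 0% = $0.00.
Line 3 (D-183, Narania, 3,318 m², $585,394.74):
Base rate for D-183 is 32.5%.
Duty = $585,394.74 × 32.5% = $190,253.29.
Total = $9,596.07 + $0.00 + $190,253.29 = $199,849.36.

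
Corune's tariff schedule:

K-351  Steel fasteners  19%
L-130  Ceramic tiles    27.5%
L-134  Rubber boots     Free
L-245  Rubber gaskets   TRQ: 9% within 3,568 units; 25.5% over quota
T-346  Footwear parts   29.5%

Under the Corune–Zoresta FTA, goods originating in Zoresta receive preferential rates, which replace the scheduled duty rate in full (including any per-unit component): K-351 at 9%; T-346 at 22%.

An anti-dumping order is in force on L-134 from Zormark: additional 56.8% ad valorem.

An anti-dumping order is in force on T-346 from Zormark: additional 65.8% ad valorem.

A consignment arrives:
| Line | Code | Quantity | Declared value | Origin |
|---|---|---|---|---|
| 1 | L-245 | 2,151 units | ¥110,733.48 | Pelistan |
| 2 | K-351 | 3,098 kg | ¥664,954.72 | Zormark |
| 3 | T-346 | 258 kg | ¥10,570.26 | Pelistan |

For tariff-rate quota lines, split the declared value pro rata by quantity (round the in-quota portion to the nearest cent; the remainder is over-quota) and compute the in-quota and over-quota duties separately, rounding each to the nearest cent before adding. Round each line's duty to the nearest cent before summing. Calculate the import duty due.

Line 1 (L-245, Pelistan, 2,151 units, ¥110,733.48):
Code L-245 is under a tariff-rate quota (threshold 3,568 units). Quantity 2,151 units is within the quota, so the in-quota rate 9% applies to the full value.
Duty = ¥110,733.48 × 9% = ¥9,966.01.
Line 2 (K-351, Zormark, 3,098 kg, ¥664,954.72):
Base rate for K-351 is 19%.
K-351 has an FTA preferential rate, but origin Zormark is not Zoresta; base rate stands.
Duty = ¥664,954.72 × 19% = ¥126,341.40.
Line 3 (T-346, Pelistan, 258 kg, ¥10,570.26):
Base rate for T-346 is 29.5%.
T-346 has an FTA preferential rate, but origin Pelistan is not Zoresta; base rate stands.
The additional-duty order on T-346 targets Zormark, not Pelistan; it does not apply.
Duty = ¥10,570.26 × 29.5% = ¥3,118.23.
Total = ¥9,966.01 + ¥126,341.40 + ¥3,118.23 = ¥139,425.64.

¥139,425.64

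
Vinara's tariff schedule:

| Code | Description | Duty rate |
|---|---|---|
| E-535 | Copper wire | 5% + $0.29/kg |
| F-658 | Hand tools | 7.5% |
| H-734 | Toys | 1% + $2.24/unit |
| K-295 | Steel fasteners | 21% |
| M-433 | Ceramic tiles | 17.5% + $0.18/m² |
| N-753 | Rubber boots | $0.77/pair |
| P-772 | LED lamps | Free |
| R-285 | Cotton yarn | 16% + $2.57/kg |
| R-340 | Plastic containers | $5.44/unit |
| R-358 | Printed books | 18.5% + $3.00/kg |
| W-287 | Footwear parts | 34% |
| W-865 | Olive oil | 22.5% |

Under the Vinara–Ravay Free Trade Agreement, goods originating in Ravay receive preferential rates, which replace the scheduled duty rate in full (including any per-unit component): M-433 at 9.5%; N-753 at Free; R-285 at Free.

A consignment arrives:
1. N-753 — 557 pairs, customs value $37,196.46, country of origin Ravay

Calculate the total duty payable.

Line 1 (N-753, Ravay, 557 pairs, $37,196.46):
Base rate for N-753 is $0.77/pair.
Origin Ravay qualifies under the Vinara–Ravay agreement and N-753 is covered: preferential rate Free applies instead.
Duty = $37,196.46 × 0% = $0.00.

$0.00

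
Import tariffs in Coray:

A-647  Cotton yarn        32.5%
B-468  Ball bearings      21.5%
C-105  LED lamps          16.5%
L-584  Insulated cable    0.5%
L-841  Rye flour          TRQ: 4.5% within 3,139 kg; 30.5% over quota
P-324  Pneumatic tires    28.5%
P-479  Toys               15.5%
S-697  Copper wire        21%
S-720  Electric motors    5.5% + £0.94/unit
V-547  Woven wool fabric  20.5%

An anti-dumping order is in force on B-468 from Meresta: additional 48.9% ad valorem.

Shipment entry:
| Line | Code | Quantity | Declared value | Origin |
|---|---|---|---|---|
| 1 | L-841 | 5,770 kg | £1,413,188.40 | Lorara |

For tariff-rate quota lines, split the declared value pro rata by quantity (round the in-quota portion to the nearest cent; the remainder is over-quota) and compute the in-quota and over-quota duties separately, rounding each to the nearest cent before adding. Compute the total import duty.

Line 1 (L-841, Lorara, 5,770 kg, £1,413,188.40):
Code L-841 is under a tariff-rate quota (threshold 3,139 kg). In-quota: 3,139 kg at 4.5%; over-quota: 2,631 kg at 30.5%.
Pro-rata value split: in-quota = £1,413,188.40 × 3,139/5,770 = £768,803.88; over-quota = £1,413,188.40 − £768,803.88 = £644,384.52.
In-quota duty = £768,803.88 × 4.5% = £34,596.17. Over-quota duty = £644,384.52 × 30.5% = £196,537.28.
Line duty = £34,596.17 + £196,537.28 = £231,133.45.

£231,133.45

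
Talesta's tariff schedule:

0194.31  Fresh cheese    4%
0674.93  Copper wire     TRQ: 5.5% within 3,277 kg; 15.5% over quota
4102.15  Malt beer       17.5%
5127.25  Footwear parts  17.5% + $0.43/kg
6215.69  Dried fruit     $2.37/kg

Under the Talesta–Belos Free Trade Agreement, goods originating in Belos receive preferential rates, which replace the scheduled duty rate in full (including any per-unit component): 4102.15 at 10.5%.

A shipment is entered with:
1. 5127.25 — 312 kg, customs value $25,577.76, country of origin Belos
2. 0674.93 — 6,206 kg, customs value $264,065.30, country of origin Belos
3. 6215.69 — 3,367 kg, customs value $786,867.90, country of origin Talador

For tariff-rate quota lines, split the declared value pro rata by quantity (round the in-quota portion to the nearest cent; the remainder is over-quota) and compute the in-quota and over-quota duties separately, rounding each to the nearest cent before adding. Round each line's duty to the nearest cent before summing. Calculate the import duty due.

Line 1 (5127.25, Belos, 312 kg, $25,577.76):
Base rate for 5127.25 is 17.5% + $0.43/kg.
Origin Belos is the FTA partner but 5127.25 is not on the preference list; base rate stands.
Duty = $25,577.76 × 17.5% + 312 × $0.43 = $4,610.27.
Line 2 (0674.93, Belos, 6,206 kg, $264,065.30):
Code 0674.93 is under a tariff-rate quota (threshold 3,277 kg). In-quota: 3,277 kg at 5.5%; over-quota: 2,929 kg at 15.5%.
Pro-rata value split: in-quota = $264,065.30 × 3,277/6,206 = $139,436.35; over-quota = $264,065.30 − $139,436.35 = $124,628.95.
In-quota duty = $139,436.35 × 5.5% = $7,669.00. Over-quota duty = $124,628.95 × 15.5% = $19,317.49.
Line duty = $7,669.00 + $19,317.49 = $26,986.49.
Line 3 (6215.69, Talador, 3,367 kg, $786,867.90):
Base rate for 6215.69 is $2.37/kg.
Duty = 3,367 × $2.37 = $7,979.79.
Total = $4,610.27 + $26,986.49 + $7,979.79 = $39,576.55.

$39,576.55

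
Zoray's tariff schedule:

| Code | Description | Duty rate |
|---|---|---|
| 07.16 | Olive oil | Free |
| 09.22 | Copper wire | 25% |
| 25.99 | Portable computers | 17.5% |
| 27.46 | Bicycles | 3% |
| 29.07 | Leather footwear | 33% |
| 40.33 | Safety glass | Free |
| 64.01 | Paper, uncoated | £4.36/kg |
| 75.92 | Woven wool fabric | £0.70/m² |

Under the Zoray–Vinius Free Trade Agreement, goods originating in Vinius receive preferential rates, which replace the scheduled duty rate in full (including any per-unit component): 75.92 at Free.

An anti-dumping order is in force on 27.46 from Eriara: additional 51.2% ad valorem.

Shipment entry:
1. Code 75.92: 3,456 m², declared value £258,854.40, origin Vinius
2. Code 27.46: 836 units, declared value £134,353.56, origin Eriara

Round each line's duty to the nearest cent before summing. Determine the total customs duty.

£72,819.63

Line 1 (75.92, Vinius, 3,456 m², £258,854.40):
Base rate for 75.92 is £0.70/m².
Origin Vinius qualifies under the Zoray–Vinius agreement and 75.92 is covered: preferential rate Free applies instead.
Duty = £258,854.40 × 0% = £0.00.
Line 2 (27.46, Eriara, 836 units, £134,353.56):
Base rate for 27.46 is 3%.
Additional duty on 27.46 from Eriara: +51.2%. Applied ad valorem rate: 3% + 51.2% = 54.2%.
Duty = £134,353.56 × 54.2% = £72,819.63.
Total = £0.00 + £72,819.63 = £72,819.63.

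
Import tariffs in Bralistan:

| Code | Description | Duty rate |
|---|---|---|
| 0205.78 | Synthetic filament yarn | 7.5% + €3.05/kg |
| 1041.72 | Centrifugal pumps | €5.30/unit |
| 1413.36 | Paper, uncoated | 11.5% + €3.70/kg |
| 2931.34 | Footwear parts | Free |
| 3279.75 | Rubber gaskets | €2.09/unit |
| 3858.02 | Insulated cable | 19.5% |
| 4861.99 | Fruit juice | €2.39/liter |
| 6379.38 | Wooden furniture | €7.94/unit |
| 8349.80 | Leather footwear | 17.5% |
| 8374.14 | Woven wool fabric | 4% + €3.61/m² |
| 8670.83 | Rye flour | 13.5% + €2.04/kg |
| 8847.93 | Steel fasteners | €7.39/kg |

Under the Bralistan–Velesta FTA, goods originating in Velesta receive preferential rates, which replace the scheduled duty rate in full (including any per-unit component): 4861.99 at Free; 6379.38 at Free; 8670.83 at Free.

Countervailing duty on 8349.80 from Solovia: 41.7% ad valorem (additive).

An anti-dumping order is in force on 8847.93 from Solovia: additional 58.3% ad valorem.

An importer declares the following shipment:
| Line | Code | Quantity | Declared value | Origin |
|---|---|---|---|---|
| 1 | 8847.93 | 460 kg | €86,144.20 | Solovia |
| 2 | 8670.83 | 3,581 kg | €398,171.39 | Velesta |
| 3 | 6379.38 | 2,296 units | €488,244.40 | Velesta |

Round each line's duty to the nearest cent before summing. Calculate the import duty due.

Line 1 (8847.93, Solovia, 460 kg, €86,144.20):
Base rate for 8847.93 is €7.39/kg.
Additional duty on 8847.93 from Solovia: +58.3% ad valorem. Applied ad valorem rate = 58.3%.
Duty = €86,144.20 × 58.3% + 460 × €7.39 = €53,621.47.
Line 2 (8670.83, Velesta, 3,581 kg, €398,171.39):
Base rate for 8670.83 is 13.5% + €2.04/kg.
Origin Velesta qualifies under the Bralistan–Velesta agreement and 8670.83 is covered: preferential rate Free applies instead.
Duty = €398,171.39 × 0% = €0.00.
Line 3 (6379.38, Velesta, 2,296 units, €488,244.40):
Base rate for 6379.38 is €7.94/unit.
Origin Velesta qualifies under the Bralistan–Velesta agreement and 6379.38 is covered: preferential rate Free applies instead.
Duty = €488,244.40 × 0% = €0.00.
Total = €53,621.47 + €0.00 + €0.00 = €53,621.47.

€53,621.47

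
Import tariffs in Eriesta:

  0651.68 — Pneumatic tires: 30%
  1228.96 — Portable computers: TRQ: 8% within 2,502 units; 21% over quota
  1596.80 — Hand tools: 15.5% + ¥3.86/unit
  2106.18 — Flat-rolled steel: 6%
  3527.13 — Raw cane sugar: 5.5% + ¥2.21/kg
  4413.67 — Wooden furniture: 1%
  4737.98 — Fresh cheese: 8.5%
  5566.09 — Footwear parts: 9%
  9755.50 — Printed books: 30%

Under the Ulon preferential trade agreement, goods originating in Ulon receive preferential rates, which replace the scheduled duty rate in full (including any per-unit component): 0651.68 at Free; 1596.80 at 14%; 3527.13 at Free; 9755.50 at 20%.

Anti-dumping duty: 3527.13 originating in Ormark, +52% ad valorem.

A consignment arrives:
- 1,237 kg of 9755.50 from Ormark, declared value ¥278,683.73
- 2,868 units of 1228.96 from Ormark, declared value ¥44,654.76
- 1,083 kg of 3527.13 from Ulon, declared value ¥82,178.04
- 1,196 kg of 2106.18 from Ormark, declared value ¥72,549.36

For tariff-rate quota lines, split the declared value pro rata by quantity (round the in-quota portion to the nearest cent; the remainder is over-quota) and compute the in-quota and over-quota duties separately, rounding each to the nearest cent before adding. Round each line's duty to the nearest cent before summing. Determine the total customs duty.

¥92,271.28

Line 1 (9755.50, Ormark, 1,237 kg, ¥278,683.73):
Base rate for 9755.50 is 30%.
9755.50 has an FTA preferential rate, but origin Ormark is not Ulon; base rate stands.
Duty = ¥278,683.73 × 30% = ¥83,605.12.
Line 2 (1228.96, Ormark, 2,868 units, ¥44,654.76):
Code 1228.96 is under a tariff-rate quota (threshold 2,502 units). In-quota: 2,502 units at 8%; over-quota: 366 units at 21%.
Pro-rata value split: in-quota = ¥44,654.76 × 2,502/2,868 = ¥38,956.14; over-quota = ¥44,654.76 − ¥38,956.14 = ¥5,698.62.
In-quota duty = ¥38,956.14 × 8% = ¥3,116.49. Over-quota duty = ¥5,698.62 × 21% = ¥1,196.71.
Line duty = ¥3,116.49 + ¥1,196.71 = ¥4,313.20.
Line 3 (3527.13, Ulon, 1,083 kg, ¥82,178.04):
Base rate for 3527.13 is 5.5% + ¥2.21/kg.
Origin Ulon qualifies under the Eriesta–Ulon agreement and 3527.13 is covered: preferential rate Free applies instead.
The additional-duty order on 3527.13 targets Ormark, not Ulon; it does not apply.
Duty = ¥82,178.04 × 0% = ¥0.00.
Line 4 (2106.18, Ormark, 1,196 kg, ¥72,549.36):
Base rate for 2106.18 is 6%.
Duty = ¥72,549.36 × 6% = ¥4,352.96.
Total = ¥83,605.12 + ¥4,313.20 + ¥0.00 + ¥4,352.96 = ¥92,271.28.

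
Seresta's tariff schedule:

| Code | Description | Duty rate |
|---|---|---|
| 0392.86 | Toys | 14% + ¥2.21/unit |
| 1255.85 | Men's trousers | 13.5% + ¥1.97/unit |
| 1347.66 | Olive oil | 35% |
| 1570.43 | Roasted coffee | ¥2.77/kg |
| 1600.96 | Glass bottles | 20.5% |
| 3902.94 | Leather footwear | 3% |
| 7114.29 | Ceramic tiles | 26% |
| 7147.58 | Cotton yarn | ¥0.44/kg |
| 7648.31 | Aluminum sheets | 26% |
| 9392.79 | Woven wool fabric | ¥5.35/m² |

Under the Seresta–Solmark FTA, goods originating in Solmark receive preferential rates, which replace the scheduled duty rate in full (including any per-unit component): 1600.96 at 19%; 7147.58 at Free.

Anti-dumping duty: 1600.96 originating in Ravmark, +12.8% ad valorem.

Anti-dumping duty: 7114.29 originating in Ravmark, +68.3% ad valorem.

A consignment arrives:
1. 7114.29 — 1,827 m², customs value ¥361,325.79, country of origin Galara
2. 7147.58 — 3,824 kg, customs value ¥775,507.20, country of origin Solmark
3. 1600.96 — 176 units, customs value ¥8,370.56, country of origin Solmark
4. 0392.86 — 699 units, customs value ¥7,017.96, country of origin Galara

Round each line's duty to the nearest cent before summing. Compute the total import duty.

Line 1 (7114.29, Galara, 1,827 m², ¥361,325.79):
Base rate for 7114.29 is 26%.
The additional-duty order on 7114.29 targets Ravmark, not Galara; it does not apply.
Duty = ¥361,325.79 × 26% = ¥93,944.71.
Line 2 (7147.58, Solmark, 3,824 kg, ¥775,507.20):
Base rate for 7147.58 is ¥0.44/kg.
Origin Solmark qualifies under the Seresta–Solmark agreement and 7147.58 is covered: preferential rate Free applies instead.
Duty = ¥775,507.20 × 0% = ¥0.00.
Line 3 (1600.96, Solmark, 176 units, ¥8,370.56):
Base rate for 1600.96 is 20.5%.
Origin Solmark qualifies under the Seresta–Solmark agreement and 1600.96 is covered: preferential rate 19% applies instead.
The additional-duty order on 1600.96 targets Ravmark, not Solmark; it does not apply.
Duty = ¥8,370.56 × 19% = ¥1,590.41.
Line 4 (0392.86, Galara, 699 units, ¥7,017.96):
Base rate for 0392.86 is 14% + ¥2.21/unit.
Duty = ¥7,017.96 × 14% + 699 × ¥2.21 = ¥2,527.30.
Total = ¥93,944.71 + ¥0.00 + ¥1,590.41 + ¥2,527.30 = ¥98,062.42.

¥98,062.42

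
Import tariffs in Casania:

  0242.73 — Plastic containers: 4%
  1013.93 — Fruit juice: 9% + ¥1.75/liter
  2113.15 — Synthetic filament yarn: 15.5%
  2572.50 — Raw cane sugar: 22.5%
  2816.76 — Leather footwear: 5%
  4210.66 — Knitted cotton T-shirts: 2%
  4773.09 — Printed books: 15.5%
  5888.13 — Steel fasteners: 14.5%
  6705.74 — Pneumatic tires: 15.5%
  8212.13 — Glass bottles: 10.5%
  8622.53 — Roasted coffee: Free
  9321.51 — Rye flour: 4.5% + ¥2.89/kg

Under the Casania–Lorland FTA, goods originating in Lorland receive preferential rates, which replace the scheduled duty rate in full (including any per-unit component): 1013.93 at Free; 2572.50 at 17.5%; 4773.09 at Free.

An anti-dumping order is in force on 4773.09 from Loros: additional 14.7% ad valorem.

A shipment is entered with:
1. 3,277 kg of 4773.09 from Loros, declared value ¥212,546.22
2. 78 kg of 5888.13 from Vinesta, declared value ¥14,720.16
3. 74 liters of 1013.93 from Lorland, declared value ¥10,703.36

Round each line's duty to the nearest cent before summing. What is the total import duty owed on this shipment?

¥66,323.38

Line 1 (4773.09, Loros, 3,277 kg, ¥212,546.22):
Base rate for 4773.09 is 15.5%.
4773.09 has an FTA preferential rate, but origin Loros is not Lorland; base rate stands.
Additional duty on 4773.09 from Loros: +14.7%. Applied ad valorem rate: 15.5% + 14.7% = 30.2%.
Duty = ¥212,546.22 × 30.2% = ¥64,188.96.
Line 2 (5888.13, Vinesta, 78 kg, ¥14,720.16):
Base rate for 5888.13 is 14.5%.
Duty = ¥14,720.16 × 14.5% = ¥2,134.42.
Line 3 (1013.93, Lorland, 74 liters, ¥10,703.36):
Base rate for 1013.93 is 9% + ¥1.75/liter.
Origin Lorland qualifies under the Casania–Lorland agreement and 1013.93 is covered: preferential rate Free applies instead.
Duty = ¥10,703.36 × 0% = ¥0.00.
Total = ¥64,188.96 + ¥2,134.42 + ¥0.00 = ¥66,323.38.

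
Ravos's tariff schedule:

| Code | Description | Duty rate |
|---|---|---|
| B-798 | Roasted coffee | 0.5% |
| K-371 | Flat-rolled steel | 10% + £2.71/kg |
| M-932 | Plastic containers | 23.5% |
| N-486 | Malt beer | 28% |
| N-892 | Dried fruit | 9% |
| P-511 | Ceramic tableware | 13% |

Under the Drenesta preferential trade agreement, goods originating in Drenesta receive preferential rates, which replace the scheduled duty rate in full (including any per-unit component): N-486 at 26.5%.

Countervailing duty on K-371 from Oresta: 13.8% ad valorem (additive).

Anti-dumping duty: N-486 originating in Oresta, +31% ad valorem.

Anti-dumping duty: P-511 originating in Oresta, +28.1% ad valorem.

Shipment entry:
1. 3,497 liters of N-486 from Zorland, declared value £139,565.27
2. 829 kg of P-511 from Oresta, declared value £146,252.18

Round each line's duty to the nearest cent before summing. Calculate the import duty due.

£99,187.93

Line 1 (N-486, Zorland, 3,497 liters, £139,565.27):
Base rate for N-486 is 28%.
N-486 has an FTA preferential rate, but origin Zorland is not Drenesta; base rate stands.
The additional-duty order on N-486 targets Oresta, not Zorland; it does not apply.
Duty = £139,565.27 × 28% = £39,078.28.
Line 2 (P-511, Oresta, 829 kg, £146,252.18):
Base rate for P-511 is 13%.
Additional duty on P-511 from Oresta: +28.1%. Applied ad valorem rate: 13% + 28.1% = 41.1%.
Duty = £146,252.18 × 41.1% = £60,109.65.
Total = £39,078.28 + £60,109.65 = £99,187.93.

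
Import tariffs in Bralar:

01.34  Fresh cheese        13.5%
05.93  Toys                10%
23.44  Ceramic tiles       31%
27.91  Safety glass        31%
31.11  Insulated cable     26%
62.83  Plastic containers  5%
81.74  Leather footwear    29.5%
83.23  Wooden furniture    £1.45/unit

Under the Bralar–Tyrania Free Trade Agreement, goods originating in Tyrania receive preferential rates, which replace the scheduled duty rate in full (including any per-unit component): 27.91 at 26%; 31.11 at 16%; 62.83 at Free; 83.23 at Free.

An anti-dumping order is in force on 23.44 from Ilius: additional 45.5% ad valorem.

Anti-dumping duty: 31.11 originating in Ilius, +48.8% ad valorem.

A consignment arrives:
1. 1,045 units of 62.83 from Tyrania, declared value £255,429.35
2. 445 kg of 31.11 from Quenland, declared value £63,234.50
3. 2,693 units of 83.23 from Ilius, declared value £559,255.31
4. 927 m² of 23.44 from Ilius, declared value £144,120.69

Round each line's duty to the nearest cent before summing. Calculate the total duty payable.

Line 1 (62.83, Tyrania, 1,045 units, £255,429.35):
Base rate for 62.83 is 5%.
Origin Tyrania qualifies under the Bralar–Tyrania agreement and 62.83 is covered: preferential rate Free applies instead.
Duty = £255,429.35 × 0% = £0.00.
Line 2 (31.11, Quenland, 445 kg, £63,234.50):
Base rate for 31.11 is 26%.
31.11 has an FTA preferential rate, but origin Quenland is not Tyrania; base rate stands.
The additional-duty order on 31.11 targets Ilius, not Quenland; it does not apply.
Duty = £63,234.50 × 26% = £16,440.97.
Line 3 (83.23, Ilius, 2,693 units, £559,255.31):
Base rate for 83.23 is £1.45/unit.
83.23 has an FTA preferential rate, but origin Ilius is not Tyrania; base rate stands.
Duty = 2,693 × £1.45 = £3,904.85.
Line 4 (23.44, Ilius, 927 m², £144,120.69):
Base rate for 23.44 is 31%.
Additional duty on 23.44 from Ilius: +45.5%. Applied ad valorem rate: 31% + 45.5% = 76.5%.
Duty = £144,120.69 × 76.5% = £110,252.33.
Total = £0.00 + £16,440.97 + £3,904.85 + £110,252.33 = £130,598.15.

£130,598.15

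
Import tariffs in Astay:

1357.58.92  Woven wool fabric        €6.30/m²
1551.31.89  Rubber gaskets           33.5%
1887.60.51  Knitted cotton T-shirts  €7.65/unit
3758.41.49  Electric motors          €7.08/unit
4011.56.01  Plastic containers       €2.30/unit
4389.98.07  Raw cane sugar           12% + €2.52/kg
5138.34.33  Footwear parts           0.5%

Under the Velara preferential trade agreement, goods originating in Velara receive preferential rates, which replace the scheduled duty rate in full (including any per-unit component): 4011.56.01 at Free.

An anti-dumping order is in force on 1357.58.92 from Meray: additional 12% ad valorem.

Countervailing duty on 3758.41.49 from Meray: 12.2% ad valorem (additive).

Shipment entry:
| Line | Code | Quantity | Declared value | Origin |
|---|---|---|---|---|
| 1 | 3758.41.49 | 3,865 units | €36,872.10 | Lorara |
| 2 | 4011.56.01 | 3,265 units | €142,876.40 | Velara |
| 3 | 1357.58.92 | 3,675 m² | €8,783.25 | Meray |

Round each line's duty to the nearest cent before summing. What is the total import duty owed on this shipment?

Line 1 (3758.41.49, Lorara, 3,865 units, €36,872.10):
Base rate for 3758.41.49 is €7.08/unit.
The additional-duty order on 3758.41.49 targets Meray, not Lorara; it does not apply.
Duty = 3,865 × €7.08 = €27,364.20.
Line 2 (4011.56.01, Velara, 3,265 units, €142,876.40):
Base rate for 4011.56.01 is €2.30/unit.
Origin Velara qualifies under the Astay–Velara agreement and 4011.56.01 is covered: preferential rate Free applies instead.
Duty = €142,876.40 × 0% = €0.00.
Line 3 (1357.58.92, Meray, 3,675 m², €8,783.25):
Base rate for 1357.58.92 is €6.30/m².
Additional duty on 1357.58.92 from Meray: +12% ad valorem. Applied ad valorem rate = 12%.
Duty = €8,783.25 × 12% + 3,675 × €6.30 = €24,206.49.
Total = €27,364.20 + €0.00 + €24,206.49 = €51,570.69.

€51,570.69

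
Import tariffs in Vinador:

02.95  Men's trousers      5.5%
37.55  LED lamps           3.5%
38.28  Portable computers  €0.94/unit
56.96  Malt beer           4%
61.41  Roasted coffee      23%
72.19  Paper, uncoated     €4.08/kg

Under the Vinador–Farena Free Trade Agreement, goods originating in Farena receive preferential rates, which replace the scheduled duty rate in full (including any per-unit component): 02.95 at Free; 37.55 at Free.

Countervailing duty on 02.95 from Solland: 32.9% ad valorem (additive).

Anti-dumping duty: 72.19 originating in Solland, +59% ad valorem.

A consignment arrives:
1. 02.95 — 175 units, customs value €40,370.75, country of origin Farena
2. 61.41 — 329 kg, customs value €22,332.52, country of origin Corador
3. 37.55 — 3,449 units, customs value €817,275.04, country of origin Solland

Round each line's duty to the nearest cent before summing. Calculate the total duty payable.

Line 1 (02.95, Farena, 175 units, €40,370.75):
Base rate for 02.95 is 5.5%.
Origin Farena qualifies under the Vinador–Farena agreement and 02.95 is covered: preferential rate Free applies instead.
The additional-duty order on 02.95 targets Solland, not Farena; it does not apply.
Duty = €40,370.75 × 0% = €0.00.
Line 2 (61.41, Corador, 329 kg, €22,332.52):
Base rate for 61.41 is 23%.
Duty = €22,332.52 × 23% = €5,136.48.
Line 3 (37.55, Solland, 3,449 units, €817,275.04):
Base rate for 37.55 is 3.5%.
37.55 has an FTA preferential rate, but origin Solland is not Farena; base rate stands.
Duty = €817,275.04 × 3.5% = €28,604.63.
Total = €0.00 + €5,136.48 + €28,604.63 = €33,741.11.

€33,741.11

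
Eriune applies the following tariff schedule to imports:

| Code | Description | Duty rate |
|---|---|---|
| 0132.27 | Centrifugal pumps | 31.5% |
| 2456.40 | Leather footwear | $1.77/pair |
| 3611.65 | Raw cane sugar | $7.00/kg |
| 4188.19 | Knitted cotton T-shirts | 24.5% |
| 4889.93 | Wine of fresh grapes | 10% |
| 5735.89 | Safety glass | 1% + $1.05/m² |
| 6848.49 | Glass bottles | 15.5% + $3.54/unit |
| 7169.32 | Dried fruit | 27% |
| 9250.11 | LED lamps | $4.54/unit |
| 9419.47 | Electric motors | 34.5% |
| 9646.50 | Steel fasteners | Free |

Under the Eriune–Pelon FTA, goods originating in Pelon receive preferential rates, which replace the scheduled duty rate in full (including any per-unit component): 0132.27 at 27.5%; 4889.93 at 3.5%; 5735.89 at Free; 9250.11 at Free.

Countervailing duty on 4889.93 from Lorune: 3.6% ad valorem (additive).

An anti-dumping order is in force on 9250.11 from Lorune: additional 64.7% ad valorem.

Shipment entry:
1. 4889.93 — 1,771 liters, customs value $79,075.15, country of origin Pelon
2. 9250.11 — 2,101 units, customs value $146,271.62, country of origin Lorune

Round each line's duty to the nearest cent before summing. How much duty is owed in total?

Line 1 (4889.93, Pelon, 1,771 liters, $79,075.15):
Base rate for 4889.93 is 10%.
Origin Pelon qualifies under the Eriune–Pelon agreement and 4889.93 is covered: preferential rate 3.5% applies instead.
The additional-duty order on 4889.93 targets Lorune, not Pelon; it does not apply.
Duty = $79,075.15 × 3.5% = $2,767.63.
Line 2 (9250.11, Lorune, 2,101 units, $146,271.62):
Base rate for 9250.11 is $4.54/unit.
9250.11 has an FTA preferential rate, but origin Lorune is not Pelon; base rate stands.
Additional duty on 9250.11 from Lorune: +64.7% ad valorem. Applied ad valorem rate = 64.7%.
Duty = $146,271.62 × 64.7% + 2,101 × $4.54 = $104,176.28.
Total = $2,767.63 + $104,176.28 = $106,943.91.

$106,943.91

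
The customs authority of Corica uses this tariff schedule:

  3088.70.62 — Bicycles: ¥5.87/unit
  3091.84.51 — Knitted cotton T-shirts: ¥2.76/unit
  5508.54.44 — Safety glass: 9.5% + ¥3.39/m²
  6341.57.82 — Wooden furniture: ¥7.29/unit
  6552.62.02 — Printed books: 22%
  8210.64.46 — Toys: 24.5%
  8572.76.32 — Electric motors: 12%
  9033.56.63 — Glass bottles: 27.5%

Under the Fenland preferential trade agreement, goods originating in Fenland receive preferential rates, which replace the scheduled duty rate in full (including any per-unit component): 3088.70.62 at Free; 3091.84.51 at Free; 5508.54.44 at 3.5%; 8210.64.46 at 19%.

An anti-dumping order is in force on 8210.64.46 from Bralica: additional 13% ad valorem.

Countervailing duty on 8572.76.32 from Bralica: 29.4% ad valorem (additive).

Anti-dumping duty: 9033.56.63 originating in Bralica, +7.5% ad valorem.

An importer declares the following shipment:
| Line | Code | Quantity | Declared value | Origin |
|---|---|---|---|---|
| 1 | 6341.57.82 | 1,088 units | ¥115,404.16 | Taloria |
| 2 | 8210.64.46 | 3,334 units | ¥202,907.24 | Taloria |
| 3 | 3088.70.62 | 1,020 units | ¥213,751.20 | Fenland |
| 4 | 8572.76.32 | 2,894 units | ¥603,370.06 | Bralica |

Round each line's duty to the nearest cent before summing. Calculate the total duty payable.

Line 1 (6341.57.82, Taloria, 1,088 units, ¥115,404.16):
Base rate for 6341.57.82 is ¥7.29/unit.
Duty = 1,088 × ¥7.29 = ¥7,931.52.
Line 2 (8210.64.46, Taloria, 3,334 units, ¥202,907.24):
Base rate for 8210.64.46 is 24.5%.
8210.64.46 has an FTA preferential rate, but origin Taloria is not Fenland; base rate stands.
The additional-duty order on 8210.64.46 targets Bralica, not Taloria; it does not apply.
Duty = ¥202,907.24 × 24.5% = ¥49,712.27.
Line 3 (3088.70.62, Fenland, 1,020 units, ¥213,751.20):
Base rate for 3088.70.62 is ¥5.87/unit.
Origin Fenland qualifies under the Corica–Fenland agreement and 3088.70.62 is covered: preferential rate Free applies instead.
Duty = ¥213,751.20 × 0% = ¥0.00.
Line 4 (8572.76.32, Bralica, 2,894 units, ¥603,370.06):
Base rate for 8572.76.32 is 12%.
Additional duty on 8572.76.32 from Bralica: +29.4%. Applied ad valorem rate: 12% + 29.4% = 41.4%.
Duty = ¥603,370.06 × 41.4% = ¥249,795.20.
Total = ¥7,931.52 + ¥49,712.27 + ¥0.00 + ¥249,795.20 = ¥307,438.99.

¥307,438.99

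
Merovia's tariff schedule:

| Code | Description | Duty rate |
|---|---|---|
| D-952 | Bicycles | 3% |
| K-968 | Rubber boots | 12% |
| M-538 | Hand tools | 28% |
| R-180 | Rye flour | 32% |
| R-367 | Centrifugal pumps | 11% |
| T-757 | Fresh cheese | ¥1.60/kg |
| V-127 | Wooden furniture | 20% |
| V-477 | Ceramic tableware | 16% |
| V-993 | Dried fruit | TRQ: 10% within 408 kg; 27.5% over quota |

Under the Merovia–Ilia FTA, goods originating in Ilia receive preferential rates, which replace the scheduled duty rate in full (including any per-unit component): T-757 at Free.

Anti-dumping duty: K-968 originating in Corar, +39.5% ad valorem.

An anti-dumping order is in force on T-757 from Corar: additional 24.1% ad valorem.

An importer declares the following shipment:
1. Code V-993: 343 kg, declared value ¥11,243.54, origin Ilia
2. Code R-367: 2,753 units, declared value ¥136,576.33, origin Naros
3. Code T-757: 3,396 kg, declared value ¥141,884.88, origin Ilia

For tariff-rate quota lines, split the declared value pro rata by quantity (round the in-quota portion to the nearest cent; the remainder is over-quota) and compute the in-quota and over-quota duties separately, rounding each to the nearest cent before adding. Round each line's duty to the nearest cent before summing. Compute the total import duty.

¥16,147.75

Line 1 (V-993, Ilia, 343 kg, ¥11,243.54):
Code V-993 is under a tariff-rate quota (threshold 408 kg). Quantity 343 kg is within the quota, so the in-quota rate 10% applies to the full value.
Duty = ¥11,243.54 × 10% = ¥1,124.35.
Line 2 (R-367, Naros, 2,753 units, ¥136,576.33):
Base rate for R-367 is 11%.
Duty = ¥136,576.33 × 11% = ¥15,023.40.
Line 3 (T-757, Ilia, 3,396 kg, ¥141,884.88):
Base rate for T-757 is ¥1.60/kg.
Origin Ilia qualifies under the Merovia–Ilia agreement and T-757 is covered: preferential rate Free applies instead.
The additional-duty order on T-757 targets Corar, not Ilia; it does not apply.
Duty = ¥141,884.88 × 0% = ¥0.00.
Total = ¥1,124.35 + ¥15,023.40 + ¥0.00 = ¥16,147.75.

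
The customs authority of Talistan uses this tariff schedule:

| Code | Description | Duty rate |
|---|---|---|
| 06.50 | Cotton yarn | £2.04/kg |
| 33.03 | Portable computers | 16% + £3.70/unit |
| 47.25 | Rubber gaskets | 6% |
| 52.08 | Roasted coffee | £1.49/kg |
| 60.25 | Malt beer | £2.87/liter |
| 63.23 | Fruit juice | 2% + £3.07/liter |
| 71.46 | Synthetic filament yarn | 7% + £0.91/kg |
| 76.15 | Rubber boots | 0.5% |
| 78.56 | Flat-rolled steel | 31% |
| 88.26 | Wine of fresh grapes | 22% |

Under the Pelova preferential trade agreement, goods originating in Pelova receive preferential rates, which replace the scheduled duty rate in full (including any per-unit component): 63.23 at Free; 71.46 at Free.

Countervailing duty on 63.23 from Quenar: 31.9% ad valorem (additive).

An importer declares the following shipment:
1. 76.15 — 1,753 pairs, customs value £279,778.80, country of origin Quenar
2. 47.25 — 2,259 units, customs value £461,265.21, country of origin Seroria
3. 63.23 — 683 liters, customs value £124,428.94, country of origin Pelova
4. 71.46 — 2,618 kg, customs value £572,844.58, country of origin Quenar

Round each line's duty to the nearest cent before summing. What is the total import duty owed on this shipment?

£71,556.30

Line 1 (76.15, Quenar, 1,753 pairs, £279,778.80):
Base rate for 76.15 is 0.5%.
Duty = £279,778.80 × 0.5% = £1,398.89.
Line 2 (47.25, Seroria, 2,259 units, £461,265.21):
Base rate for 47.25 is 6%.
Duty = £461,265.21 × 6% = £27,675.91.
Line 3 (63.23, Pelova, 683 liters, £124,428.94):
Base rate for 63.23 is 2% + £3.07/liter.
Origin Pelova qualifies under the Talistan–Pelova agreement and 63.23 is covered: preferential rate Free applies instead.
The additional-duty order on 63.23 targets Quenar, not Pelova; it does not apply.
Duty = £124,428.94 × 0% = £0.00.
Line 4 (71.46, Quenar, 2,618 kg, £572,844.58):
Base rate for 71.46 is 7% + £0.91/kg.
71.46 has an FTA preferential rate, but origin Quenar is not Pelova; base rate stands.
Duty = £572,844.58 × 7% + 2,618 × £0.91 = £42,481.50.
Total = £1,398.89 + £27,675.91 + £0.00 + £42,481.50 = £71,556.30.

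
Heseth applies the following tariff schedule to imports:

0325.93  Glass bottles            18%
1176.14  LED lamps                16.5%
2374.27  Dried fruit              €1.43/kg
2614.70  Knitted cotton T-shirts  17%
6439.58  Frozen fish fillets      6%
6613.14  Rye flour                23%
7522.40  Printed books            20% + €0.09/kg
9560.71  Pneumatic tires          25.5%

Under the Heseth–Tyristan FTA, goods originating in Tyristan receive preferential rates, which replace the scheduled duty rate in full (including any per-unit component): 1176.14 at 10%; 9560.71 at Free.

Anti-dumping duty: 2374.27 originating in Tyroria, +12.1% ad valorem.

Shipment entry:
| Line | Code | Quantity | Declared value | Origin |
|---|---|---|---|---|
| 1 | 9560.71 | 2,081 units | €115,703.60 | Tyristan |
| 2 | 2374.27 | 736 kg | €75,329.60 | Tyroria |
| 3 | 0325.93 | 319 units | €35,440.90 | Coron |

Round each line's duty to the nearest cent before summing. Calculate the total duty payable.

€16,546.72

Line 1 (9560.71, Tyristan, 2,081 units, €115,703.60):
Base rate for 9560.71 is 25.5%.
Origin Tyristan qualifies under the Heseth–Tyristan agreement and 9560.71 is covered: preferential rate Free applies instead.
Duty = €115,703.60 × 0% = €0.00.
Line 2 (2374.27, Tyroria, 736 kg, €75,329.60):
Base rate for 2374.27 is €1.43/kg.
Additional duty on 2374.27 from Tyroria: +12.1% ad valorem. Applied ad valorem rate = 12.1%.
Duty = €75,329.60 × 12.1% + 736 × €1.43 = €10,167.36.
Line 3 (0325.93, Coron, 319 units, €35,440.90):
Base rate for 0325.93 is 18%.
Duty = €35,440.90 × 18% = €6,379.36.
Total = €0.00 + €10,167.36 + €6,379.36 = €16,546.72.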